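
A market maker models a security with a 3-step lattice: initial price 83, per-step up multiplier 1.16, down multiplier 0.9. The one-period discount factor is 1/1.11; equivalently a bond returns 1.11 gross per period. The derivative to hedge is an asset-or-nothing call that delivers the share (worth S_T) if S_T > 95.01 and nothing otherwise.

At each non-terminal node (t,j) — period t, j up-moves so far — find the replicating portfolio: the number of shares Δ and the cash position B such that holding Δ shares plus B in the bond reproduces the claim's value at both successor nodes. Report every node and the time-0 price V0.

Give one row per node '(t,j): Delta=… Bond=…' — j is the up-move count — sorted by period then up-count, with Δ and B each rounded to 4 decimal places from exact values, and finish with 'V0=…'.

(0,0): Delta=1.8869 Bond=-79.0332
(1,0): Delta=3.7659 Bond=-228.0897
(1,1): Delta=1.5397 Bond=-54.3071
(2,0): Delta=0.0000 Bond=0.0000
(2,1): Delta=4.4615 Bond=-313.4605
(2,2): Delta=1.0000 Bond=0.0000
V0=77.5754

Risk-neutral probability p* = (R−d)/(u−d) = (1.11−0.9)/(1.16−0.9) = 0.8077.
Payoff layer (t=3): V(3,0)=0.0000, V(3,1)=0.0000, V(3,2)=100.5163, V(3,3)=129.5544
Node (2,0) S=67.2300: V=(p*·0.0000+(1−p*)·0.0000)/1.11=0.0000; Δ=(0.0000−0.0000)/(77.9868−60.5070)=0.0000; B=V−Δ·S=0.0000
Node (2,1) S=86.6520: V=(p*·100.5163+(1−p*)·0.0000)/1.11=73.1408; Δ=(100.5163−0.0000)/(100.5163−77.9868)=4.4615; B=V−Δ·S=-313.4605
Node (2,2) S=111.6848: V=(p*·129.5544+(1−p*)·100.5163)/1.11=111.6848; Δ=(129.5544−100.5163)/(129.5544−100.5163)=1.0000; B=V−Δ·S=0.0000
Node (1,0) S=74.7000: V=(p*·73.1408+(1−p*)·0.0000)/1.11=53.2209; Δ=(73.1408−0.0000)/(86.6520−67.2300)=3.7659; B=V−Δ·S=-228.0897
Node (1,1) S=96.2800: V=(p*·111.6848+(1−p*)·73.1408)/1.11=93.9392; Δ=(111.6848−73.1408)/(111.6848−86.6520)=1.5397; B=V−Δ·S=-54.3071
Node (0,0) S=83.0000: V=(p*·93.9392+(1−p*)·53.2209)/1.11=77.5754; Δ=(93.9392−53.2209)/(96.2800−74.7000)=1.8869; B=V−Δ·S=-79.0332
The time-0 hedge costs 77.5754, which is the no-arbitrage price.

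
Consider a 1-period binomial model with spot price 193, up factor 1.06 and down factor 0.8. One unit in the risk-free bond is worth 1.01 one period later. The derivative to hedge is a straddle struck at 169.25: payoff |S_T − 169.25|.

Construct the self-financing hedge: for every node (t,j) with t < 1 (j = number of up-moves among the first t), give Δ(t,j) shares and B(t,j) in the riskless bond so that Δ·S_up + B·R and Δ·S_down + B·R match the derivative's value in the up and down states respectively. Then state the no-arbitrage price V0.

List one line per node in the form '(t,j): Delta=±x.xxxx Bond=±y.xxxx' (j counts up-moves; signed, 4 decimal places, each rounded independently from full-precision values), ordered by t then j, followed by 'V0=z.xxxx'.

(0,0): Delta=0.4081 Bond=-47.6885
V0=31.0807

Since d<R<u, set p* = (R−d)/(u−d) = 0.8077; price each node as the discounted p*-expectation of its children.
At expiry t=1: V(1,0)=14.8500, V(1,1)=35.3300
  t=0,j=0: stock 193.0000 → up 204.5800 (V=35.3300), down 154.4000 (V=14.8500). Price 31.0807; hedge Δ=0.4081, bond B=-47.6885.
Self-financing check: at every node Δ·S+B equals the discounted successor values.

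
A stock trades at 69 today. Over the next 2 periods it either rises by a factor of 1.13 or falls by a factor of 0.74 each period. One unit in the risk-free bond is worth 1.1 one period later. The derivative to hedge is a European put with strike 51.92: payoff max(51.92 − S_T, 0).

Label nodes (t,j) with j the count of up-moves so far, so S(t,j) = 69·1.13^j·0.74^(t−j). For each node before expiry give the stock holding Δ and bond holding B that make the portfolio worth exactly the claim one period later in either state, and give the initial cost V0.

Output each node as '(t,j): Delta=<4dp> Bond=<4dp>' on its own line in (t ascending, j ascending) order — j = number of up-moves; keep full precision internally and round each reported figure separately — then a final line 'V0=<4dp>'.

(0,0): Delta=-0.0367 Bond=2.6038
(1,0): Delta=-0.7099 Bond=37.2336
(1,1): Delta=0.0000 Bond=0.0000
V0=0.0691

No-arbitrage ⇒ martingale measure with p* = (R−d)/(u−d) = 0.9231.
Terminal values V(2,·): V(2,0)=14.1356, V(2,1)=0.0000, V(2,2)=0.0000
Node (1,0) S=51.0600: V=(p*·0.0000+(1−p*)·14.1356)/1.1=0.9885; Δ=(0.0000−14.1356)/(57.6978−37.7844)=-0.7099; B=V−Δ·S=37.2336
Node (1,1) S=77.9700: V=(p*·0.0000+(1−p*)·0.0000)/1.1=0.0000; Δ=(0.0000−0.0000)/(88.1061−57.6978)=0.0000; B=V−Δ·S=0.0000
Node (0,0) S=69.0000: V=(p*·0.0000+(1−p*)·0.9885)/1.1=0.0691; Δ=(0.0000−0.9885)/(77.9700−51.0600)=-0.0367; B=V−Δ·S=2.6038
The time-0 hedge costs 0.0691, which is the no-arbitrage price.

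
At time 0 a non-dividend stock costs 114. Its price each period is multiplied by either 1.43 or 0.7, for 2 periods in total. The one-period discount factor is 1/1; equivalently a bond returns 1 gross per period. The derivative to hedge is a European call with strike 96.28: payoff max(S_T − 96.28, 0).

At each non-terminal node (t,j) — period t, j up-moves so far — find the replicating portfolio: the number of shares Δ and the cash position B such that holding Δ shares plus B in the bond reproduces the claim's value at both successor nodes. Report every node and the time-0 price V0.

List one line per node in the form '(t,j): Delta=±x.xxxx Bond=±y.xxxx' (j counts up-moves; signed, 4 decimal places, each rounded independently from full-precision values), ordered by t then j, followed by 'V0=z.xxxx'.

(0,0): Delta=0.7139 Bond=-49.6404
(1,0): Delta=0.3061 Bond=-17.1011
(1,1): Delta=1.0000 Bond=-96.2800
V0=31.7445

The replicating-portfolio and risk-neutral prices coincide; use p* = (1−0.7)/(1.43−0.7) = 0.4110 for the latter.
Payoff layer (t=2): V(2,0)=0.0000, V(2,1)=17.8340, V(2,2)=136.8386
Node (1,0) S=79.8000: V=(p*·17.8340+(1−p*)·0.0000)/1=7.3290; Δ=(17.8340−0.0000)/(114.1140−55.8600)=0.3061; B=V−Δ·S=-17.1011
Node (1,1) S=163.0200: V=(p*·136.8386+(1−p*)·17.8340)/1=66.7400; Δ=(136.8386−17.8340)/(233.1186−114.1140)=1.0000; B=V−Δ·S=-96.2800
Node (0,0) S=114.0000: V=(p*·66.7400+(1−p*)·7.3290)/1=31.7445; Δ=(66.7400−7.3290)/(163.0200−79.8000)=0.7139; B=V−Δ·S=-49.6404
Self-financing check: at every node Δ·S+B equals the discounted successor values.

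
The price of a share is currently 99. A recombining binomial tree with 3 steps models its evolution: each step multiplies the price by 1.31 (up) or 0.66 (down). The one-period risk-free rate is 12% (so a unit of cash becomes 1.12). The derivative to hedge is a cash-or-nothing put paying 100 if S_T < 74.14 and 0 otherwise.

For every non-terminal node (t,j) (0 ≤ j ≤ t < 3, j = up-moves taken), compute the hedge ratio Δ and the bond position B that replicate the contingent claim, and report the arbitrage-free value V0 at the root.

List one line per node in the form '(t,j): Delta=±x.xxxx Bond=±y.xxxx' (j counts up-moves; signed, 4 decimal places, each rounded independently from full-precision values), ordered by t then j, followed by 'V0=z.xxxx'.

(0,0): Delta=-0.5125 Bond=65.4314
(1,0): Delta=-1.4878 Bond=137.0041
(1,1): Delta=-0.3096 Bond=46.9637
(2,0): Delta=0.0000 Bond=89.2857
(2,1): Delta=-1.7974 Bond=179.9451
(2,2): Delta=0.0000 Bond=0.0000
V0=14.6897

Risk-neutral probability p* = (R−d)/(u−d) = (1.12−0.66)/(1.31−0.66) = 0.7077.
Terminal values V(3,·): V(3,0)=100.0000, V(3,1)=100.0000, V(3,2)=0.0000, V(3,3)=0.0000
Node (2,0) S=43.1244: V=(p*·100.0000+(1−p*)·100.0000)/1.12=89.2857; Δ=(100.0000−100.0000)/(56.4930−28.4621)=0.0000; B=V−Δ·S=89.2857
Node (2,1) S=85.5954: V=(p*·0.0000+(1−p*)·100.0000)/1.12=26.0989; Δ=(0.0000−100.0000)/(112.1300−56.4930)=-1.7974; B=V−Δ·S=179.9451
Node (2,2) S=169.8939: V=(p*·0.0000+(1−p*)·0.0000)/1.12=0.0000; Δ=(0.0000−0.0000)/(222.5610−112.1300)=0.0000; B=V−Δ·S=0.0000
Node (1,0) S=65.3400: V=(p*·26.0989+(1−p*)·89.2857)/1.12=39.7937; Δ=(26.0989−89.2857)/(85.5954−43.1244)=-1.4878; B=V−Δ·S=137.0041
Node (1,1) S=129.6900: V=(p*·0.0000+(1−p*)·26.0989)/1.12=6.8115; Δ=(0.0000−26.0989)/(169.8939−85.5954)=-0.3096; B=V−Δ·S=46.9637
Node (0,0) S=99.0000: V=(p*·6.8115+(1−p*)·39.7937)/1.12=14.6897; Δ=(6.8115−39.7937)/(129.6900−65.3400)=-0.5125; B=V−Δ·S=65.4314
Each (Δ,B) replicates both successor values, so the strategy is self-financing and V0 is arbitrage-free.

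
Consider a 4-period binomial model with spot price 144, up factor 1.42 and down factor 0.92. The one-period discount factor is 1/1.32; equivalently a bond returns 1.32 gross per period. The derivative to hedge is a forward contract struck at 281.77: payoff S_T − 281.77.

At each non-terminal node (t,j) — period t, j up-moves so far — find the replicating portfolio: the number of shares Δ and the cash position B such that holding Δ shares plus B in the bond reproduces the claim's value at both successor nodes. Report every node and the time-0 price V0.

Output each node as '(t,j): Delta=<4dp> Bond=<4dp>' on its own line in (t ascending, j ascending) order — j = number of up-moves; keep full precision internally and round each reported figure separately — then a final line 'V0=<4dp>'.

Risk-neutral probability p* = (R−d)/(u−d) = (1.32−0.92)/(1.42−0.92) = 0.8000.
Terminal values V(4,·): V(4,0)=-178.6094, V(4,1)=-122.5439, V(4,2)=-36.0079, V(4,3)=97.5584, V(4,4)=303.7151
  t=3,j=0: stock 112.1311 → up 159.2261 (V=-122.5439), down 103.1606 (V=-178.6094). Price -101.3310; hedge Δ=1.0000, bond B=-213.4621.
  t=3,j=1: stock 173.0719 → up 245.7621 (V=-36.0079), down 159.2261 (V=-122.5439). Price -40.3902; hedge Δ=1.0000, bond B=-213.4621.
  t=3,j=2: stock 267.1327 → up 379.3284 (V=97.5584), down 245.7621 (V=-36.0079). Price 53.6706; hedge Δ=1.0000, bond B=-213.4621.
  t=3,j=3: stock 412.3135 → up 585.4851 (V=303.7151), down 379.3284 (V=97.5584). Price 198.8514; hedge Δ=1.0000, bond B=-213.4621.
  t=2,j=0: stock 121.8816 → up 173.0719 (V=-40.3902), down 112.1311 (V=-101.3310). Price -39.8321; hedge Δ=1.0000, bond B=-161.7137.
  t=2,j=1: stock 188.1216 → up 267.1327 (V=53.6706), down 173.0719 (V=-40.3902). Price 26.4079; hedge Δ=1.0000, bond B=-161.7137.
  t=2,j=2: stock 290.3616 → up 412.3135 (V=198.8514), down 267.1327 (V=53.6706). Price 128.6479; hedge Δ=1.0000, bond B=-161.7137.
  t=1,j=0: stock 132.4800 → up 188.1216 (V=26.4079), down 121.8816 (V=-39.8321). Price 9.9696; hedge Δ=1.0000, bond B=-122.5104.
  t=1,j=1: stock 204.4800 → up 290.3616 (V=128.6479), down 188.1216 (V=26.4079). Price 81.9696; hedge Δ=1.0000, bond B=-122.5104.
  t=0,j=0: stock 144.0000 → up 204.4800 (V=81.9696), down 132.4800 (V=9.9696). Price 51.1891; hedge Δ=1.0000, bond B=-92.8109.
Each (Δ,B) replicates both successor values, so the strategy is self-financing and V0 is arbitrage-free.

(0,0): Delta=1.0000 Bond=-92.8109
(1,0): Delta=1.0000 Bond=-122.5104
(1,1): Delta=1.0000 Bond=-122.5104
(2,0): Delta=1.0000 Bond=-161.7137
(2,1): Delta=1.0000 Bond=-161.7137
(2,2): Delta=1.0000 Bond=-161.7137
(3,0): Delta=1.0000 Bond=-213.4621
(3,1): Delta=1.0000 Bond=-213.4621
(3,2): Delta=1.0000 Bond=-213.4621
(3,3): Delta=1.0000 Bond=-213.4621
V0=51.1891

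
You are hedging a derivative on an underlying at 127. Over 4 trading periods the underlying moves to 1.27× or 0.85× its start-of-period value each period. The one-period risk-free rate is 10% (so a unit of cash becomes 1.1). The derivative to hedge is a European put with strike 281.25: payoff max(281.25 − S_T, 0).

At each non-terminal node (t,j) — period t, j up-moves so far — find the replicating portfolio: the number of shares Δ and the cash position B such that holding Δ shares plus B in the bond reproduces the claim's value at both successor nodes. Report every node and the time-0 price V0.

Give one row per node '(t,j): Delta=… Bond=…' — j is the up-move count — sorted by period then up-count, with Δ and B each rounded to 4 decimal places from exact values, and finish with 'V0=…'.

(0,0): Delta=-0.8540 Bond=177.7740
(1,0): Delta=-1.0000 Bond=211.3073
(1,1): Delta=-0.7876 Bond=184.8374
(2,0): Delta=-1.0000 Bond=232.4380
(2,1): Delta=-1.0000 Bond=232.4380
(2,2): Delta=-0.6910 Bond=183.5216
(3,0): Delta=-1.0000 Bond=255.6818
(3,1): Delta=-1.0000 Bond=255.6818
(3,2): Delta=-1.0000 Bond=255.6818
(3,3): Delta=-0.5503 Bond=165.2843
V0=69.3103

No-arbitrage ⇒ martingale measure with p* = (R−d)/(u−d) = 0.5952.
Payoff layer (t=4): V(4,0)=214.9552, V(4,1)=182.1978, V(4,2)=133.2543, V(4,3)=60.1271, V(4,4)=0.0000
  t=3,j=0: stock 77.9939 → up 99.0522 (V=182.1978), down 66.2948 (V=214.9552). Price 177.6879; hedge Δ=-1.0000, bond B=255.6818.
  t=3,j=1: stock 116.5320 → up 147.9957 (V=133.2543), down 99.0522 (V=182.1978). Price 139.1498; hedge Δ=-1.0000, bond B=255.6818.
  t=3,j=2: stock 174.1126 → up 221.1229 (V=60.1271), down 147.9957 (V=133.2543). Price 81.5693; hedge Δ=-1.0000, bond B=255.6818.
  t=3,j=3: stock 260.1446 → up 330.3837 (V=0.0000), down 221.1229 (V=60.1271). Price 22.1247; hedge Δ=-0.5503, bond B=165.2843.
  t=2,j=0: stock 91.7575 → up 116.5320 (V=139.1498), down 77.9939 (V=177.6879). Price 140.6805; hedge Δ=-1.0000, bond B=232.4380.
  t=2,j=1: stock 137.0965 → up 174.1126 (V=81.5693), down 116.5320 (V=139.1498). Price 95.3415; hedge Δ=-1.0000, bond B=232.4380.
  t=2,j=2: stock 204.8383 → up 260.1446 (V=22.1247), down 174.1126 (V=81.5693). Price 41.9869; hedge Δ=-0.6910, bond B=183.5216.
  t=1,j=0: stock 107.9500 → up 137.0965 (V=95.3415), down 91.7575 (V=140.6805). Price 103.3573; hedge Δ=-1.0000, bond B=211.3073.
  t=1,j=1: stock 161.2900 → up 204.8383 (V=41.9869), down 137.0965 (V=95.3415). Price 57.8026; hedge Δ=-0.7876, bond B=184.8374.
  t=0,j=0: stock 127.0000 → up 161.2900 (V=57.8026), down 107.9500 (V=103.3573). Price 69.3103; hedge Δ=-0.8540, bond B=177.7740.
Self-financing check: at every node Δ·S+B equals the discounted successor values.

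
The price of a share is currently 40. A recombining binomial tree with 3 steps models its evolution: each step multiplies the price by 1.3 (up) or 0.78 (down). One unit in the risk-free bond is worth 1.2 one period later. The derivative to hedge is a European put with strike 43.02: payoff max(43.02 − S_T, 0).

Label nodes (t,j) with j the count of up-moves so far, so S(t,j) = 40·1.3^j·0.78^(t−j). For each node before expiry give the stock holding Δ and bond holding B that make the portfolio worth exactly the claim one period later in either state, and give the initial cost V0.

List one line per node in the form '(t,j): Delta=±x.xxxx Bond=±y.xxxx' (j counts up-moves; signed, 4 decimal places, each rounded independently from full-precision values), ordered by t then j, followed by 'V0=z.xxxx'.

(0,0): Delta=-0.1337 Bond=6.0367
(1,0): Delta=-0.5972 Bond=21.7072
(1,1): Delta=-0.0675 Bond=3.8005
(2,0): Delta=-1.0000 Bond=35.8500
(2,1): Delta=-0.5397 Bond=23.7150
(2,2): Delta=0.0000 Bond=0.0000
V0=0.6892

Since d<R<u, set p* = (R−d)/(u−d) = 0.8077; price each node as the discounted p*-expectation of its children.
Terminal values V(3,·): V(3,0)=24.0379, V(3,1)=11.3832, V(3,2)=0.0000, V(3,3)=0.0000
  t=2,j=0: stock 24.3360 → up 31.6368 (V=11.3832), down 18.9821 (V=24.0379). Price 11.5140; hedge Δ=-1.0000, bond B=35.8500.
  t=2,j=1: stock 40.5600 → up 52.7280 (V=0.0000), down 31.6368 (V=11.3832). Price 1.8242; hedge Δ=-0.5397, bond B=23.7150.
  t=2,j=2: stock 67.6000 → up 87.8800 (V=0.0000), down 52.7280 (V=0.0000). Price 0.0000; hedge Δ=0.0000, bond B=0.0000.
  t=1,j=0: stock 31.2000 → up 40.5600 (V=1.8242), down 24.3360 (V=11.5140). Price 3.0730; hedge Δ=-0.5972, bond B=21.7072.
  t=1,j=1: stock 52.0000 → up 67.6000 (V=0.0000), down 40.5600 (V=1.8242). Price 0.2923; hedge Δ=-0.0675, bond B=3.8005.
  t=0,j=0: stock 40.0000 → up 52.0000 (V=0.2923), down 31.2000 (V=3.0730). Price 0.6892; hedge Δ=-0.1337, bond B=6.0367.
Each (Δ,B) replicates both successor values, so the strategy is self-financing and V0 is arbitrage-free.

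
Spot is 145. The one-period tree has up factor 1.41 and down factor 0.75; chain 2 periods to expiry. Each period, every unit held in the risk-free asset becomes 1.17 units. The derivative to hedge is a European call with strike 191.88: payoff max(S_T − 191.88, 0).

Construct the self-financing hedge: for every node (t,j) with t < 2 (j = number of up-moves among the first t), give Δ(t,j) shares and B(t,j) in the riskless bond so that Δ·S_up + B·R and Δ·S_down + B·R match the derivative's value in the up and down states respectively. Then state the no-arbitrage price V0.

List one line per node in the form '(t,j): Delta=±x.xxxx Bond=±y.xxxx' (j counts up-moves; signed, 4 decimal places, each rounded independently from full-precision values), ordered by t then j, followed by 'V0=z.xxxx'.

Since d<R<u, set p* = (R−d)/(u−d) = 0.6364; price each node as the discounted p*-expectation of its children.
Terminal payoffs: V(2,0)=0.0000, V(2,1)=0.0000, V(2,2)=96.3945
  t=1,j=0: stock 108.7500 → up 153.3375 (V=0.0000), down 81.5625 (V=0.0000). Price 0.0000; hedge Δ=0.0000, bond B=0.0000.
  t=1,j=1: stock 204.4500 → up 288.2745 (V=96.3945), down 153.3375 (V=0.0000). Price 52.4290; hedge Δ=0.7144, bond B=-93.6233.
  t=0,j=0: stock 145.0000 → up 204.4500 (V=52.4290), down 108.7500 (V=0.0000). Price 28.5162; hedge Δ=0.5478, bond B=-50.9217.
Each (Δ,B) replicates both successor values, so the strategy is self-financing and V0 is arbitrage-free.

(0,0): Delta=0.5478 Bond=-50.9217
(1,0): Delta=0.0000 Bond=0.0000
(1,1): Delta=0.7144 Bond=-93.6233
V0=28.5162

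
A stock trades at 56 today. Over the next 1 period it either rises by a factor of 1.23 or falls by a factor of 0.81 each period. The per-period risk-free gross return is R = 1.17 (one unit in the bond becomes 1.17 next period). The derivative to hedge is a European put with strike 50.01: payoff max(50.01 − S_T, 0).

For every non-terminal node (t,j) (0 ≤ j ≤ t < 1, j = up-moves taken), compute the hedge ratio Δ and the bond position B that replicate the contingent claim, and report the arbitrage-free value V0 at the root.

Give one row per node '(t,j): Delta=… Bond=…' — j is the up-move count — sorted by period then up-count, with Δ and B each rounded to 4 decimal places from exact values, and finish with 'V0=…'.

(0,0): Delta=-0.1977 Bond=11.6392
V0=0.5678

The replicating-portfolio and risk-neutral prices coincide; use p* = (1.17−0.81)/(1.23−0.81) = 0.8571 for the latter.
Terminal payoffs: V(1,0)=4.6500, V(1,1)=0.0000
  t=0,j=0: stock 56.0000 → up 68.8800 (V=0.0000), down 45.3600 (V=4.6500). Price 0.5678; hedge Δ=-0.1977, bond B=11.6392.
Check: Δ(0,0)·S0 + B(0,0) = 0.5678 = V0.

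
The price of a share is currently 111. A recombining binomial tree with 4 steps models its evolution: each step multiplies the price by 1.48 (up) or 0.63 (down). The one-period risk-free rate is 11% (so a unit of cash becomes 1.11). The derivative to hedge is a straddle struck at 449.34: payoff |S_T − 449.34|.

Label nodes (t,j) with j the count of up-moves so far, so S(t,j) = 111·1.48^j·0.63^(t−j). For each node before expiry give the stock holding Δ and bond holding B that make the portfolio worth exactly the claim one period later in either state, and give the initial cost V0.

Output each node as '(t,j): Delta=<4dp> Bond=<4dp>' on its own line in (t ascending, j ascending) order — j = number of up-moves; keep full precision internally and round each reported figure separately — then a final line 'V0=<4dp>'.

The replicating-portfolio and risk-neutral prices coincide; use p* = (1.11−0.63)/(1.48−0.63) = 0.5647 for the latter.
Terminal payoffs: V(4,0)=431.8542, V(4,1)=408.2623, V(4,2)=352.8400, V(4,3)=222.6415, V(4,4)=83.2216
Node (3,0) S=27.7552: V=(p*·408.2623+(1−p*)·431.8542)/1.11=377.0556; Δ=(408.2623−431.8542)/(41.0777−17.4858)=-1.0000; B=V−Δ·S=404.8108
Node (3,1) S=65.2027: V=(p*·352.8400+(1−p*)·408.2623)/1.11=339.6081; Δ=(352.8400−408.2623)/(96.5000−41.0777)=-1.0000; B=V−Δ·S=404.8108
Node (3,2) S=153.1747: V=(p*·222.6415+(1−p*)·352.8400)/1.11=251.6361; Δ=(222.6415−352.8400)/(226.6985−96.5000)=-1.0000; B=V−Δ·S=404.8108
Node (3,3) S=359.8389: V=(p*·83.2216+(1−p*)·222.6415)/1.11=129.6489; Δ=(83.2216−222.6415)/(532.5616−226.6985)=-0.4558; B=V−Δ·S=293.6723
Node (2,0) S=44.0559: V=(p*·339.6081+(1−p*)·377.0556)/1.11=320.6385; Δ=(339.6081−377.0556)/(65.2027−27.7552)=-1.0000; B=V−Δ·S=364.6944
Node (2,1) S=103.4964: V=(p*·251.6361+(1−p*)·339.6081)/1.11=261.1980; Δ=(251.6361−339.6081)/(153.1747−65.2027)=-1.0000; B=V−Δ·S=364.6944
Node (2,2) S=243.1344: V=(p*·129.6489+(1−p*)·251.6361)/1.11=164.6389; Δ=(129.6489−251.6361)/(359.8389−153.1747)=-0.5903; B=V−Δ·S=308.1534
Node (1,0) S=69.9300: V=(p*·261.1980+(1−p*)·320.6385)/1.11=258.6235; Δ=(261.1980−320.6385)/(103.4964−44.0559)=-1.0000; B=V−Δ·S=328.5535
Node (1,1) S=164.2800: V=(p*·164.6389+(1−p*)·261.1980)/1.11=186.1897; Δ=(164.6389−261.1980)/(243.1344−103.4964)=-0.6915; B=V−Δ·S=299.7886
Node (0,0) S=111.0000: V=(p*·186.1897+(1−p*)·258.6235)/1.11=196.1439; Δ=(186.1897−258.6235)/(164.2800−69.9300)=-0.7677; B=V−Δ·S=281.3602
Root portfolio cost Δ·111+B reproduces V0=196.1439.

(0,0): Delta=-0.7677 Bond=281.3602
(1,0): Delta=-1.0000 Bond=328.5535
(1,1): Delta=-0.6915 Bond=299.7886
(2,0): Delta=-1.0000 Bond=364.6944
(2,1): Delta=-1.0000 Bond=364.6944
(2,2): Delta=-0.5903 Bond=308.1534
(3,0): Delta=-1.0000 Bond=404.8108
(3,1): Delta=-1.0000 Bond=404.8108
(3,2): Delta=-1.0000 Bond=404.8108
(3,3): Delta=-0.4558 Bond=293.6723
V0=196.1439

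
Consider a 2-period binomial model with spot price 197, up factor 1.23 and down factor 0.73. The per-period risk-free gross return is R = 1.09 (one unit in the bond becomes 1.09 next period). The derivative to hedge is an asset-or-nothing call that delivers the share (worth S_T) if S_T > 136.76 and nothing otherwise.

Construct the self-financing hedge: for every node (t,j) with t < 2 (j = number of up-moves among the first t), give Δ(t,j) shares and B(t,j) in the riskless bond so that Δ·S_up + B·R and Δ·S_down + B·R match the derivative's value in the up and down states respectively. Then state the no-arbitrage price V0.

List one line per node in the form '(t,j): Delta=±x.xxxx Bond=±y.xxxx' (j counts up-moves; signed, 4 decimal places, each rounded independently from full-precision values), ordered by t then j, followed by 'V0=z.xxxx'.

The replicating-portfolio and risk-neutral prices coincide; use p* = (1.09−0.73)/(1.23−0.73) = 0.7200 for the latter.
Payoff layer (t=2): V(2,0)=0.0000, V(2,1)=176.8863, V(2,2)=298.0413
Node (1,0) S=143.8100: V=(p*·176.8863+(1−p*)·0.0000)/1.09=116.8423; Δ=(176.8863−0.0000)/(176.8863−104.9813)=2.4600; B=V−Δ·S=-236.9303
Node (1,1) S=242.3100: V=(p*·298.0413+(1−p*)·176.8863)/1.09=242.3100; Δ=(298.0413−176.8863)/(298.0413−176.8863)=1.0000; B=V−Δ·S=0.0000
Node (0,0) S=197.0000: V=(p*·242.3100+(1−p*)·116.8423)/1.09=190.0725; Δ=(242.3100−116.8423)/(242.3100−143.8100)=1.2738; B=V−Δ·S=-60.8628
Root portfolio cost Δ·197+B reproduces V0=190.0725.

(0,0): Delta=1.2738 Bond=-60.8628
(1,0): Delta=2.4600 Bond=-236.9303
(1,1): Delta=1.0000 Bond=0.0000
V0=190.0725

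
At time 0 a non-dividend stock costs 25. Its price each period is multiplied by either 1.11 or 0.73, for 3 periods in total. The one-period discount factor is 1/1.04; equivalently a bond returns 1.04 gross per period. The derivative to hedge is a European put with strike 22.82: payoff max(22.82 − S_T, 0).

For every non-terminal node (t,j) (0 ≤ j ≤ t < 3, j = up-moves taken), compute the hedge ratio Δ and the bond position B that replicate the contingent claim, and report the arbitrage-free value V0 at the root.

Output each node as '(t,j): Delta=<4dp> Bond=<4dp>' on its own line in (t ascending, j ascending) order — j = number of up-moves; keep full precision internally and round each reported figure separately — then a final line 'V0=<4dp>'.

Risk-neutral probability p* = (R−d)/(u−d) = (1.04−0.73)/(1.11−0.73) = 0.8158.
Terminal payoffs: V(3,0)=13.0946, V(3,1)=8.0320, V(3,2)=0.3342, V(3,3)=0.0000
(2,0): S=13.3225. Δ = (V_up−V_dn)/(S_up−S_dn) = (8.0320−13.0946)/(14.7880−9.7254) = -1.0000. V = [p*·8.0320 + (1−p*)·13.0946]/1.04 = 8.6198. B = V − Δ·S = 21.9423.
(2,1): S=20.2575. Δ = (V_up−V_dn)/(S_up−S_dn) = (0.3342−8.0320)/(22.4858−14.7880) = -1.0000. V = [p*·0.3342 + (1−p*)·8.0320]/1.04 = 1.6848. B = V − Δ·S = 21.9423.
(2,2): S=30.8025. Δ = (V_up−V_dn)/(S_up−S_dn) = (0.0000−0.3342)/(34.1908−22.4858) = -0.0285. V = [p*·0.0000 + (1−p*)·0.3342]/1.04 = 0.0592. B = V − Δ·S = 0.9386.
(1,0): S=18.2500. Δ = (V_up−V_dn)/(S_up−S_dn) = (1.6848−8.6198)/(20.2575−13.3225) = -1.0000. V = [p*·1.6848 + (1−p*)·8.6198]/1.04 = 2.8484. B = V − Δ·S = 21.0984.
(1,1): S=27.7500. Δ = (V_up−V_dn)/(S_up−S_dn) = (0.0592−1.6848)/(30.8025−20.2575) = -0.1542. V = [p*·0.0592 + (1−p*)·1.6848]/1.04 = 0.3449. B = V − Δ·S = 4.6228.
(0,0): S=25.0000. Δ = (V_up−V_dn)/(S_up−S_dn) = (0.3449−2.8484)/(27.7500−18.2500) = -0.2635. V = [p*·0.3449 + (1−p*)·2.8484]/1.04 = 0.7750. B = V − Δ·S = 7.3632.
Each (Δ,B) replicates both successor values, so the strategy is self-financing and V0 is arbitrage-free.

(0,0): Delta=-0.2635 Bond=7.3632
(1,0): Delta=-1.0000 Bond=21.0984
(1,1): Delta=-0.1542 Bond=4.6228
(2,0): Delta=-1.0000 Bond=21.9423
(2,1): Delta=-1.0000 Bond=21.9423
(2,2): Delta=-0.0285 Bond=0.9386
V0=0.7750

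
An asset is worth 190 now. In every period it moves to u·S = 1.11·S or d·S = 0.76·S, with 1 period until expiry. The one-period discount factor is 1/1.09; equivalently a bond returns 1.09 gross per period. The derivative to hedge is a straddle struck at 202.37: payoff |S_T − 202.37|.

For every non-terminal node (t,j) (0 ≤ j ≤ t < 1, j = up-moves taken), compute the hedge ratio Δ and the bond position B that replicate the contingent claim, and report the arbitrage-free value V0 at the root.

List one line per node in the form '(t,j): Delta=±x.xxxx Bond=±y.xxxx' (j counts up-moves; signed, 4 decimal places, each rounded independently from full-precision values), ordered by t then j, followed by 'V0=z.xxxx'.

No-arbitrage ⇒ martingale measure with p* = (R−d)/(u−d) = 0.9429.
Terminal values V(1,·): V(1,0)=57.9700, V(1,1)=8.5300
  t=0,j=0: stock 190.0000 → up 210.9000 (V=8.5300), down 144.4000 (V=57.9700). Price 10.4176; hedge Δ=-0.7435, bond B=151.6747.
Self-financing check: at every node Δ·S+B equals the discounted successor values.

(0,0): Delta=-0.7435 Bond=151.6747
V0=10.4176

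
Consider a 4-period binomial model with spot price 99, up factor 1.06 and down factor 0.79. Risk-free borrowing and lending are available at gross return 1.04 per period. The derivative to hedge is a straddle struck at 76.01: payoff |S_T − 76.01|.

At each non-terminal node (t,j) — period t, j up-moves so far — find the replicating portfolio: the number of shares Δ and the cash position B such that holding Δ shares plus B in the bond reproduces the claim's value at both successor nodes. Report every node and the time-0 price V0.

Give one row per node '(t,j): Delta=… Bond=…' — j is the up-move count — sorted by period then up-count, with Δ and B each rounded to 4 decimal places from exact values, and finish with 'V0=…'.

(0,0): Delta=0.8982 Bond=-54.5168
(1,0): Delta=0.2867 Bond=-8.8709
(1,1): Delta=0.9347 Bond=-60.5236
(2,0): Delta=-1.0000 Bond=70.2755
(2,1): Delta=0.3634 Bond=-15.5858
(2,2): Delta=0.9688 Bond=-66.7332
(3,0): Delta=-1.0000 Bond=73.0865
(3,1): Delta=-1.0000 Bond=73.0865
(3,2): Delta=0.4447 Bond=-23.3529
(3,3): Delta=1.0000 Bond=-73.0865
V0=34.4086

The replicating-portfolio and risk-neutral prices coincide; use p* = (1.04−0.79)/(1.06−0.79) = 0.9259 for the latter.
Terminal payoffs: V(4,0)=37.4494, V(4,1)=24.2705, V(4,2)=6.5874, V(4,3)=17.1394, V(4,4)=48.9752
  t=3,j=0: stock 48.8109 → up 51.7395 (V=24.2705), down 38.5606 (V=37.4494). Price 24.2757; hedge Δ=-1.0000, bond B=73.0865.
  t=3,j=1: stock 65.4931 → up 69.4226 (V=6.5874), down 51.7395 (V=24.2705). Price 7.5935; hedge Δ=-1.0000, bond B=73.0865.
  t=3,j=2: stock 87.8768 → up 93.1494 (V=17.1394), down 69.4226 (V=6.5874). Price 15.7286; hedge Δ=0.4447, bond B=-23.3529.
  t=3,j=3: stock 117.9106 → up 124.9852 (V=48.9752), down 93.1494 (V=17.1394). Price 44.8240; hedge Δ=1.0000, bond B=-73.0865.
  t=2,j=0: stock 61.7859 → up 65.4931 (V=7.5935), down 48.8109 (V=24.2757). Price 8.4896; hedge Δ=-1.0000, bond B=70.2755.
  t=2,j=1: stock 82.9026 → up 87.8768 (V=15.7286), down 65.4931 (V=7.5935). Price 14.5442; hedge Δ=0.3634, bond B=-15.5858.
  t=2,j=2: stock 111.2364 → up 117.9106 (V=44.8240), down 87.8768 (V=15.7286). Price 41.0277; hedge Δ=0.9688, bond B=-66.7332.
  t=1,j=0: stock 78.2100 → up 82.9026 (V=14.5442), down 61.7859 (V=8.4896). Price 13.5536; hedge Δ=0.2867, bond B=-8.8709.
  t=1,j=1: stock 104.9400 → up 111.2364 (V=41.0277), down 82.9026 (V=14.5442). Price 37.5634; hedge Δ=0.9347, bond B=-60.5236.
  t=0,j=0: stock 99.0000 → up 104.9400 (V=37.5634), down 78.2100 (V=13.5536). Price 34.4086; hedge Δ=0.8982, bond B=-54.5168.
Check: Δ(0,0)·S0 + B(0,0) = 34.4086 = V0.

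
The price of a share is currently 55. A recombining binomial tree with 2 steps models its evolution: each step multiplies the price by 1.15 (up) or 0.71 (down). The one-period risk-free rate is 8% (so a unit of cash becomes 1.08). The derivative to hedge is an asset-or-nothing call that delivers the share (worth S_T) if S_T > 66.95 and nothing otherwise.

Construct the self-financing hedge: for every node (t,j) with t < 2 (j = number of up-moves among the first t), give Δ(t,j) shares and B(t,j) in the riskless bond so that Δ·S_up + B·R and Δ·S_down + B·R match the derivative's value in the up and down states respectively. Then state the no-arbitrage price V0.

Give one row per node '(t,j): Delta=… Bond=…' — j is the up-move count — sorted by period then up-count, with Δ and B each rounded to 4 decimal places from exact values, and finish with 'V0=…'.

(0,0): Delta=2.3403 Bond=-84.6185
(1,0): Delta=0.0000 Bond=0.0000
(1,1): Delta=2.6136 Bond=-108.6777
V0=44.0970

Risk-neutral probability p* = (R−d)/(u−d) = (1.08−0.71)/(1.15−0.71) = 0.8409.
Terminal payoffs: V(2,0)=0.0000, V(2,1)=0.0000, V(2,2)=72.7375
  t=1,j=0: stock 39.0500 → up 44.9075 (V=0.0000), down 27.7255 (V=0.0000). Price 0.0000; hedge Δ=0.0000, bond B=0.0000.
  t=1,j=1: stock 63.2500 → up 72.7375 (V=72.7375), down 44.9075 (V=0.0000). Price 56.6348; hedge Δ=2.6136, bond B=-108.6777.
  t=0,j=0: stock 55.0000 → up 63.2500 (V=56.6348), down 39.0500 (V=0.0000). Price 44.0970; hedge Δ=2.3403, bond B=-84.6185.
Each (Δ,B) replicates both successor values, so the strategy is self-financing and V0 is arbitrage-free.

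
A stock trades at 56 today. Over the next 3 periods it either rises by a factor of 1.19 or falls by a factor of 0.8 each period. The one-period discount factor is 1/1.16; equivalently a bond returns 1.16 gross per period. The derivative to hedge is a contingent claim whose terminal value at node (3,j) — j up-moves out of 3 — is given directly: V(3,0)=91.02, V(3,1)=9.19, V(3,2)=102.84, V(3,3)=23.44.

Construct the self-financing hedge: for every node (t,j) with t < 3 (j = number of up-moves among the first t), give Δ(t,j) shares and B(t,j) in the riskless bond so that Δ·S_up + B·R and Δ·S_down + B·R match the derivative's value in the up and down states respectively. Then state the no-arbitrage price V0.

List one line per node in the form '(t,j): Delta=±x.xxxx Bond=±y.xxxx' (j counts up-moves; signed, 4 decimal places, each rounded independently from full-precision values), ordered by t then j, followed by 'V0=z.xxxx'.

The replicating-portfolio and risk-neutral prices coincide; use p* = (1.16−0.8)/(1.19−0.8) = 0.9231 for the latter.
Terminal payoffs: V(3,0)=91.0200, V(3,1)=9.1900, V(3,2)=102.8400, V(3,3)=23.4400
(2,0): S=35.8400. Δ = (V_up−V_dn)/(S_up−S_dn) = (9.1900−91.0200)/(42.6496−28.6720) = -5.8544. V = [p*·9.1900 + (1−p*)·91.0200]/1.16 = 13.3488. B = V − Δ·S = 223.1693.
(2,1): S=53.3120. Δ = (V_up−V_dn)/(S_up−S_dn) = (102.8400−9.1900)/(63.4413−42.6496) = 4.5042. V = [p*·102.8400 + (1−p*)·9.1900]/1.16 = 82.4450. B = V − Δ·S = -157.6832.
(2,2): S=79.3016. Δ = (V_up−V_dn)/(S_up−S_dn) = (23.4400−102.8400)/(94.3689−63.4413) = -2.5673. V = [p*·23.4400 + (1−p*)·102.8400]/1.16 = 25.4721. B = V − Δ·S = 229.0619.
(1,0): S=44.8000. Δ = (V_up−V_dn)/(S_up−S_dn) = (82.4450−13.3488)/(53.3120−35.8400) = 3.9547. V = [p*·82.4450 + (1−p*)·13.3488]/1.16 = 66.4913. B = V − Δ·S = -110.6784.
(1,1): S=66.6400. Δ = (V_up−V_dn)/(S_up−S_dn) = (25.4721−82.4450)/(79.3016−53.3120) = -2.1921. V = [p*·25.4721 + (1−p*)·82.4450]/1.16 = 25.7368. B = V − Δ·S = 171.8209.
(0,0): S=56.0000. Δ = (V_up−V_dn)/(S_up−S_dn) = (25.7368−66.4913)/(66.6400−44.8000) = -1.8660. V = [p*·25.7368 + (1−p*)·66.4913]/1.16 = 24.8894. B = V − Δ·S = 129.3881.
Self-financing check: at every node Δ·S+B equals the discounted successor values.

(0,0): Delta=-1.8660 Bond=129.3881
(1,0): Delta=3.9547 Bond=-110.6784
(1,1): Delta=-2.1921 Bond=171.8209
(2,0): Delta=-5.8544 Bond=223.1693
(2,1): Delta=4.5042 Bond=-157.6832
(2,2): Delta=-2.5673 Bond=229.0619
V0=24.8894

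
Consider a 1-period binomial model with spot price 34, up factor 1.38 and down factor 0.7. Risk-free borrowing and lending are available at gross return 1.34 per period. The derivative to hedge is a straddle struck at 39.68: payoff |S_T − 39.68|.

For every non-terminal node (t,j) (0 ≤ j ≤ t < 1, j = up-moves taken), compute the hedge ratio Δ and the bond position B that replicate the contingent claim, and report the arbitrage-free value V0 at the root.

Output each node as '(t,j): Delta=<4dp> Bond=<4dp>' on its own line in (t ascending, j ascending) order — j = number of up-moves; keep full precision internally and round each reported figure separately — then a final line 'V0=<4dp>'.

Under the risk-neutral measure, an up-move has probability p* = (R−d)/(u−d) = 0.9412 and values discount at R = 1.34.
At expiry t=1: V(1,0)=15.8800, V(1,1)=7.2400
(0,0): S=34.0000. Δ = (V_up−V_dn)/(S_up−S_dn) = (7.2400−15.8800)/(46.9200−23.8000) = -0.3737. V = [p*·7.2400 + (1−p*)·15.8800]/1.34 = 5.7823. B = V − Δ·S = 18.4881.
The time-0 hedge costs 5.7823, which is the no-arbitrage price.

(0,0): Delta=-0.3737 Bond=18.4881
V0=5.7823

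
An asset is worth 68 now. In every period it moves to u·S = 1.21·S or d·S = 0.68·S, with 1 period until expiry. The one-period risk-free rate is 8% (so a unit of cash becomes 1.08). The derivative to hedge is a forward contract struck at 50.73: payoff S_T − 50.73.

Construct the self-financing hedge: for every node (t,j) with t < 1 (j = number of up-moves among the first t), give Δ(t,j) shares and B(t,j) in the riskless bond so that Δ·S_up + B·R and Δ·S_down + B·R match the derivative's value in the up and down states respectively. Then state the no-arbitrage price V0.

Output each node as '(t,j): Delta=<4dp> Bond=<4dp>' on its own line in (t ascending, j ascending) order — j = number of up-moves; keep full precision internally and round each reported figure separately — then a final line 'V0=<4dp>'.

Under the risk-neutral measure, an up-move has probability p* = (R−d)/(u−d) = 0.7547 and values discount at R = 1.08.
Payoff layer (t=1): V(1,0)=-4.4900, V(1,1)=31.5500
  t=0,j=0: stock 68.0000 → up 82.2800 (V=31.5500), down 46.2400 (V=-4.4900). Price 21.0278; hedge Δ=1.0000, bond B=-46.9722.
The time-0 hedge costs 21.0278, which is the no-arbitrage price.

(0,0): Delta=1.0000 Bond=-46.9722
V0=21.0278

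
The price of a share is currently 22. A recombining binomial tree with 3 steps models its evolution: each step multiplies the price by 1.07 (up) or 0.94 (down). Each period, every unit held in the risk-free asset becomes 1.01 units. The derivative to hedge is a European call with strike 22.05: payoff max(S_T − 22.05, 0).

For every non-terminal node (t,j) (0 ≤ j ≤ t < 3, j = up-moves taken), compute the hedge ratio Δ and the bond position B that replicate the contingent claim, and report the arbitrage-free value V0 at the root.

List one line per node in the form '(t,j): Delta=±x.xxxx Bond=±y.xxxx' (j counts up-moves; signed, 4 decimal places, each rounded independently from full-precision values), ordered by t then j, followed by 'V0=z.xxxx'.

(0,0): Delta=0.6025 Bond=-11.8790
(1,0): Delta=0.3226 Bond=-6.2081
(1,1): Delta=0.8133 Bond=-16.9604
(2,0): Delta=0.0000 Bond=0.0000
(2,1): Delta=0.5654 Bond=-11.6446
(2,2): Delta=1.0000 Bond=-21.8317
V0=1.3764

Since d<R<u, set p* = (R−d)/(u−d) = 0.5385; price each node as the discounted p*-expectation of its children.
At expiry t=3: V(3,0)=0.0000, V(3,1)=0.0000, V(3,2)=1.6265, V(3,3)=4.9009
(2,0): S=19.4392. Δ = (V_up−V_dn)/(S_up−S_dn) = (0.0000−0.0000)/(20.7999−18.2728) = 0.0000. V = [p*·0.0000 + (1−p*)·0.0000]/1.01 = 0.0000. B = V − Δ·S = 0.0000.
(2,1): S=22.1276. Δ = (V_up−V_dn)/(S_up−S_dn) = (1.6265−0.0000)/(23.6765−20.7999) = 0.5654. V = [p*·1.6265 + (1−p*)·0.0000]/1.01 = 0.8672. B = V − Δ·S = -11.6446.
(2,2): S=25.1878. Δ = (V_up−V_dn)/(S_up−S_dn) = (4.9009−1.6265)/(26.9509−23.6765) = 1.0000. V = [p*·4.9009 + (1−p*)·1.6265]/1.01 = 3.3561. B = V − Δ·S = -21.8317.
(1,0): S=20.6800. Δ = (V_up−V_dn)/(S_up−S_dn) = (0.8672−0.0000)/(22.1276−19.4392) = 0.3226. V = [p*·0.8672 + (1−p*)·0.0000]/1.01 = 0.4623. B = V − Δ·S = -6.2081.
(1,1): S=23.5400. Δ = (V_up−V_dn)/(S_up−S_dn) = (3.3561−0.8672)/(25.1878−22.1276) = 0.8133. V = [p*·3.3561 + (1−p*)·0.8672]/1.01 = 2.1855. B = V − Δ·S = -16.9604.
(0,0): S=22.0000. Δ = (V_up−V_dn)/(S_up−S_dn) = (2.1855−0.4623)/(23.5400−20.6800) = 0.6025. V = [p*·2.1855 + (1−p*)·0.4623]/1.01 = 1.3764. B = V − Δ·S = -11.8790.
The time-0 hedge costs 1.3764, which is the no-arbitrage price.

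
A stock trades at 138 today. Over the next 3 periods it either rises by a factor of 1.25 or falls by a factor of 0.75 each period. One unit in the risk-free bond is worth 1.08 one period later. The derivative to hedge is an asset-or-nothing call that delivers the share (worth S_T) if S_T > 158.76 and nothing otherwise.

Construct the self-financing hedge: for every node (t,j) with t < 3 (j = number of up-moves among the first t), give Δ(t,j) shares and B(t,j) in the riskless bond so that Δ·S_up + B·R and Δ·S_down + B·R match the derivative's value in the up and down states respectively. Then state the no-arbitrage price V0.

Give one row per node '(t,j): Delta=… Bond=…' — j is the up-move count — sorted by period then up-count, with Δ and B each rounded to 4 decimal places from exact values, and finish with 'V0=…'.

No-arbitrage ⇒ martingale measure with p* = (R−d)/(u−d) = 0.6600.
At expiry t=3: V(3,0)=0.0000, V(3,1)=0.0000, V(3,2)=161.7188, V(3,3)=269.5312
Node (2,0) S=77.6250: V=(p*·0.0000+(1−p*)·0.0000)/1.08=0.0000; Δ=(0.0000−0.0000)/(97.0312−58.2188)=0.0000; B=V−Δ·S=0.0000
Node (2,1) S=129.3750: V=(p*·161.7188+(1−p*)·0.0000)/1.08=98.8281; Δ=(161.7188−0.0000)/(161.7188−97.0312)=2.5000; B=V−Δ·S=-224.6094
Node (2,2) S=215.6250: V=(p*·269.5312+(1−p*)·161.7188)/1.08=215.6250; Δ=(269.5312−161.7188)/(269.5312−161.7188)=1.0000; B=V−Δ·S=0.0000
Node (1,0) S=103.5000: V=(p*·98.8281+(1−p*)·0.0000)/1.08=60.3950; Δ=(98.8281−0.0000)/(129.3750−77.6250)=1.9097; B=V−Δ·S=-137.2613
Node (1,1) S=172.5000: V=(p*·215.6250+(1−p*)·98.8281)/1.08=162.8834; Δ=(215.6250−98.8281)/(215.6250−129.3750)=1.3542; B=V−Δ·S=-70.7104
Node (0,0) S=138.0000: V=(p*·162.8834+(1−p*)·60.3950)/1.08=118.5531; Δ=(162.8834−60.3950)/(172.5000−103.5000)=1.4853; B=V−Δ·S=-86.4238
The time-0 hedge costs 118.5531, which is the no-arbitrage price.

(0,0): Delta=1.4853 Bond=-86.4238
(1,0): Delta=1.9097 Bond=-137.2613
(1,1): Delta=1.3542 Bond=-70.7104
(2,0): Delta=0.0000 Bond=0.0000
(2,1): Delta=2.5000 Bond=-224.6094
(2,2): Delta=1.0000 Bond=0.0000
V0=118.5531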